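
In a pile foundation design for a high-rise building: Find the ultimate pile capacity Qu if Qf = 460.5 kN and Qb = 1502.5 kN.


Using Qu = Qf + Qb
Qu = 460.5 + 1502.5
Qu = 1963.0 kN


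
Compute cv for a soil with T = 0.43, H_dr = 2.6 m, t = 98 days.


Using cv = T * H_dr^2 / t
H_dr^2 = 2.6^2 = 6.76
cv = 0.43 * 6.76 / 98
cv = 0.02966 m^2/day


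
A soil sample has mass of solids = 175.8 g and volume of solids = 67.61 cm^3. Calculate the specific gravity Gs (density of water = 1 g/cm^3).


Result: 2.6

Derivation:
Using Gs = m_s / (V_s * rho_w)
Since rho_w = 1 g/cm^3:
Gs = 175.8 / 67.61
Gs = 2.6


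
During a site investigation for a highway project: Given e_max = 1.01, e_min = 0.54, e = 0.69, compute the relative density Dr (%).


Using Dr = (e_max - e) / (e_max - e_min) * 100
e_max - e = 1.01 - 0.69 = 0.32
e_max - e_min = 1.01 - 0.54 = 0.47
Dr = 0.32 / 0.47 * 100
Dr = 68.09 %


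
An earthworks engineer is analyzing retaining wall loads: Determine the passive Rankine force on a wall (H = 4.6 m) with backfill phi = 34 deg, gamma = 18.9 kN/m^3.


Result: 707.29 kN/m

Derivation:
Compute passive earth pressure coefficient:
Kp = tan^2(45 + phi/2) = tan^2(62.0) = 3.537132
Compute passive force:
Pp = 0.5 * Kp * gamma * H^2
Pp = 0.5 * 3.537132 * 18.9 * 4.6^2
Pp = 707.29 kN/m


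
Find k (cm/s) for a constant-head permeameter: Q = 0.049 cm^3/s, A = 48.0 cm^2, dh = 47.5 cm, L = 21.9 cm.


Compute hydraulic gradient:
i = dh / L = 47.5 / 21.9 = 2.16895
Then apply Darcy's law:
k = Q / (A * i)
k = 0.049 / (48.0 * 2.16895)
k = 0.049 / 104.11
k = 0.000471 cm/s


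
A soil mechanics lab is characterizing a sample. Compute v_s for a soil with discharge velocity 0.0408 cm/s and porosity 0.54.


Result: 0.07556 cm/s

Derivation:
Using v_s = v_d / n
v_s = 0.0408 / 0.54
v_s = 0.07556 cm/s


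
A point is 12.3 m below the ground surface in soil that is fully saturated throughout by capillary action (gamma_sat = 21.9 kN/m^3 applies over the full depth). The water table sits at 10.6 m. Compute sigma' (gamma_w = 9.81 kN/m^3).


Total stress = gamma_sat * depth
sigma = 21.9 * 12.3 = 269.37 kPa
Pore water pressure u = gamma_w * (depth - d_wt)
u = 9.81 * (12.3 - 10.6) = 16.677 kPa
Effective stress = sigma - u
sigma' = 269.37 - 16.677 = 252.69 kPa


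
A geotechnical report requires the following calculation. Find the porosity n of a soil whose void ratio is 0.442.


Using the relation n = e / (1 + e)
n = 0.442 / (1 + 0.442)
n = 0.442 / 1.442
n = 0.3065


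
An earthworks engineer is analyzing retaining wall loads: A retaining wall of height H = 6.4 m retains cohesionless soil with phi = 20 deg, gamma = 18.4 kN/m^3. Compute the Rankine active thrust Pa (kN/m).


Compute active earth pressure coefficient:
Ka = tan^2(45 - phi/2) = tan^2(35.0) = 0.490291
Compute active force:
Pa = 0.5 * Ka * gamma * H^2
Pa = 0.5 * 0.490291 * 18.4 * 6.4^2
Pa = 184.76 kN/m


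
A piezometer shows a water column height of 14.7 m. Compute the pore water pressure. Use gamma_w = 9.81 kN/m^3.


Result: 144.21 kPa

Derivation:
Using u = gamma_w * h_w
u = 9.81 * 14.7
u = 144.21 kPa


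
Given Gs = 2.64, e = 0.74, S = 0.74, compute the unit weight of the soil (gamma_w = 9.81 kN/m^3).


Result: 17.971 kN/m^3

Derivation:
Using gamma = gamma_w * (Gs + S*e) / (1 + e)
Numerator: Gs + S*e = 2.64 + 0.74*0.74 = 3.1876
Denominator: 1 + e = 1 + 0.74 = 1.74
gamma = 9.81 * 3.1876 / 1.74
gamma = 17.971 kN/m^3


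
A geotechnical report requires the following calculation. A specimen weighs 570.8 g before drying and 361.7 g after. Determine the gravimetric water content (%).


Result: 57.81 %

Derivation:
Using w = (m_wet - m_dry) / m_dry * 100
m_wet - m_dry = 570.8 - 361.7 = 209.1 g
w = 209.1 / 361.7 * 100
w = 57.81 %


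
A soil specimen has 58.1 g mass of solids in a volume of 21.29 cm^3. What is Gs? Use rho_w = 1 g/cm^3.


Using Gs = m_s / (V_s * rho_w)
Since rho_w = 1 g/cm^3:
Gs = 58.1 / 21.29
Gs = 2.729


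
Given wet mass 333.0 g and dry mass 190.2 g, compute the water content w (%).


Using w = (m_wet - m_dry) / m_dry * 100
m_wet - m_dry = 333.0 - 190.2 = 142.8 g
w = 142.8 / 190.2 * 100
w = 75.08 %


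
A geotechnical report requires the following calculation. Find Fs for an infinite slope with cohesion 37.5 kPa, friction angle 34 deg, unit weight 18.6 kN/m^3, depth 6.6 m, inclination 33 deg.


Using Fs = c / (gamma*H*sin(beta)*cos(beta)) + tan(phi)/tan(beta)
Cohesion contribution = 37.5 / (18.6*6.6*sin(33)*cos(33))
Cohesion contribution = 0.668766
Friction contribution = tan(34)/tan(33) = 1.03865
Fs = 0.668766 + 1.03865
Fs = 1.707


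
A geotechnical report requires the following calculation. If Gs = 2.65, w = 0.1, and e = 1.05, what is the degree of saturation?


Using S = Gs * w / e
S = 2.65 * 0.1 / 1.05
S = 0.2524


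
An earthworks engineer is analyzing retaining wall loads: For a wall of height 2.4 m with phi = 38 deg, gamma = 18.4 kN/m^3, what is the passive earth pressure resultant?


Compute passive earth pressure coefficient:
Kp = tan^2(45 + phi/2) = tan^2(64.0) = 4.203746
Compute passive force:
Pp = 0.5 * Kp * gamma * H^2
Pp = 0.5 * 4.203746 * 18.4 * 2.4^2
Pp = 222.76 kN/m


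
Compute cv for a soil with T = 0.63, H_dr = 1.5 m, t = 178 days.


Using cv = T * H_dr^2 / t
H_dr^2 = 1.5^2 = 2.25
cv = 0.63 * 2.25 / 178
cv = 0.00796 m^2/day


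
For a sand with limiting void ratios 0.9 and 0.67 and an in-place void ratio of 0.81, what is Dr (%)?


Using Dr = (e_max - e) / (e_max - e_min) * 100
e_max - e = 0.9 - 0.81 = 0.09
e_max - e_min = 0.9 - 0.67 = 0.23
Dr = 0.09 / 0.23 * 100
Dr = 39.13 %


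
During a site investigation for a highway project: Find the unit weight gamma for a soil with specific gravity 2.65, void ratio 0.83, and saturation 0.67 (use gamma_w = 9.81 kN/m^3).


Using gamma = gamma_w * (Gs + S*e) / (1 + e)
Numerator: Gs + S*e = 2.65 + 0.67*0.83 = 3.2061
Denominator: 1 + e = 1 + 0.83 = 1.83
gamma = 9.81 * 3.2061 / 1.83
gamma = 17.187 kN/m^3


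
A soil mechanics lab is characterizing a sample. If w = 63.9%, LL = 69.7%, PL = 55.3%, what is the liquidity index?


Result: 0.597

Derivation:
First compute the plasticity index:
PI = LL - PL = 69.7 - 55.3 = 14.4
Then compute the liquidity index:
LI = (w - PL) / PI
LI = (63.9 - 55.3) / 14.4
LI = 0.597


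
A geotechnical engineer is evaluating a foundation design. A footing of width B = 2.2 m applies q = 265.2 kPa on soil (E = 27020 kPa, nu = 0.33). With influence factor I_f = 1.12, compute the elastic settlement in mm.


Result: 21.55 mm

Derivation:
Using Se = q * B * (1 - nu^2) * I_f / E
1 - nu^2 = 1 - 0.33^2 = 0.8911
Se = 265.2 * 2.2 * 0.8911 * 1.12 / 27020
Se = 0.021550 m
Convert to mm: Se = 0.021550 * 1000 = 21.55 mm


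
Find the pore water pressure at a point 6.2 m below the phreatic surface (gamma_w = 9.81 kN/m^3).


Using u = gamma_w * h_w
u = 9.81 * 6.2
u = 60.82 kPa


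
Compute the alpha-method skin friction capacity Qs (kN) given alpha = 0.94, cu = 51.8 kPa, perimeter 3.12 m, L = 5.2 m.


Using Qs = alpha * cu * perimeter * L
Qs = 0.94 * 51.8 * 3.12 * 5.2
Qs = 789.98 kN


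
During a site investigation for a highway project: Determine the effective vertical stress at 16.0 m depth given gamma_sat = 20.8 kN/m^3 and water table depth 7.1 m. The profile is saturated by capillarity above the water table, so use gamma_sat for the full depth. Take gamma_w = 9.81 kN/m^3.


Total stress = gamma_sat * depth
sigma = 20.8 * 16.0 = 332.8 kPa
Pore water pressure u = gamma_w * (depth - d_wt)
u = 9.81 * (16.0 - 7.1) = 87.309 kPa
Effective stress = sigma - u
sigma' = 332.8 - 87.309 = 245.49 kPa


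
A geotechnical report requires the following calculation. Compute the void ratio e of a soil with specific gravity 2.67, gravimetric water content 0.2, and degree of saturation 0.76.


Using the relation e = Gs * w / S
e = 2.67 * 0.2 / 0.76
e = 0.7026


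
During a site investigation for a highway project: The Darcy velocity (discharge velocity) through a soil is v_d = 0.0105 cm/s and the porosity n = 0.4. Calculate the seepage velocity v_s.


Using v_s = v_d / n
v_s = 0.0105 / 0.4
v_s = 0.02625 cm/s


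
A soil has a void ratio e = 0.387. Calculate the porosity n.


Using the relation n = e / (1 + e)
n = 0.387 / (1 + 0.387)
n = 0.387 / 1.387
n = 0.279


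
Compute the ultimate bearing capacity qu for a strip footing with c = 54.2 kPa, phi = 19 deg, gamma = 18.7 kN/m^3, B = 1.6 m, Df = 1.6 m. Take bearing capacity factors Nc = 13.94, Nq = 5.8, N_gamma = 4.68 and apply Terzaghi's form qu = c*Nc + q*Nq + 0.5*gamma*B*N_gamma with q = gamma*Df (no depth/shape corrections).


Compute qu = c*Nc + gamma*Df*Nq + 0.5*gamma*B*N_gamma
Term 1: 54.2 * 13.94 = 755.548
Term 2: 18.7 * 1.6 * 5.8 = 173.536
Term 3: 0.5 * 18.7 * 1.6 * 4.68 = 70.0128
qu = 755.548 + 173.536 + 70.0128
qu = 999.1 kPa


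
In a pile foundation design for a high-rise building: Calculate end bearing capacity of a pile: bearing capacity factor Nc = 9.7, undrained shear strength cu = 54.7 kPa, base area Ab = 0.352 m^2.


Result: 186.77 kN

Derivation:
Using Qb = Nc * cu * Ab
Qb = 9.7 * 54.7 * 0.352
Qb = 186.77 kN


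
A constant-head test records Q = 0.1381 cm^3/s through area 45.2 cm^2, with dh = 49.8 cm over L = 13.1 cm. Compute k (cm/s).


Result: 0.000804 cm/s

Derivation:
Compute hydraulic gradient:
i = dh / L = 49.8 / 13.1 = 3.80153
Then apply Darcy's law:
k = Q / (A * i)
k = 0.1381 / (45.2 * 3.80153)
k = 0.1381 / 171.829
k = 0.000804 cm/s


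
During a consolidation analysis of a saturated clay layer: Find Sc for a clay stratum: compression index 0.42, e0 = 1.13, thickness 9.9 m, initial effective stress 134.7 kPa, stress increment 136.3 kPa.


Result: 0.5927 m

Derivation:
Using Sc = Cc * H / (1 + e0) * log10((sigma0 + delta_sigma) / sigma0)
Stress ratio = (134.7 + 136.3) / 134.7 = 2.01188
log10(2.01188) = 0.303602
Cc * H / (1 + e0) = 0.42 * 9.9 / (1 + 1.13) = 1.95211
Sc = 1.95211 * 0.303602
Sc = 0.5927 m


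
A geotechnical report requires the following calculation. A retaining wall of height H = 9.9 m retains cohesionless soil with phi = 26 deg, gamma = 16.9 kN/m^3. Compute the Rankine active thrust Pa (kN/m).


Result: 323.37 kN/m

Derivation:
Compute active earth pressure coefficient:
Ka = tan^2(45 - phi/2) = tan^2(32.0) = 0.390462
Compute active force:
Pa = 0.5 * Ka * gamma * H^2
Pa = 0.5 * 0.390462 * 16.9 * 9.9^2
Pa = 323.37 kN/m


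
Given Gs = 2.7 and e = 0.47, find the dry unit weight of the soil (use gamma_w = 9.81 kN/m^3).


Using gamma_d = Gs * gamma_w / (1 + e)
gamma_d = 2.7 * 9.81 / (1 + 0.47)
gamma_d = 2.7 * 9.81 / 1.47
gamma_d = 18.018 kN/m^3


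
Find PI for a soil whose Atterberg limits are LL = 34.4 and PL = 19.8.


Result: 14.6

Derivation:
Using PI = LL - PL
PI = 34.4 - 19.8
PI = 14.6


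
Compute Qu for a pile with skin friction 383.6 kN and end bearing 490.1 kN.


Result: 873.7 kN

Derivation:
Using Qu = Qf + Qb
Qu = 383.6 + 490.1
Qu = 873.7 kN


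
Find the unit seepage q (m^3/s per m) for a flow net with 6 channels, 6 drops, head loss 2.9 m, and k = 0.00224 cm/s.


Convert k to m/s for unit consistency with H:
k = 0.00224 cm/s = 0.00224 / 100 m/s = 2.24e-05 m/s
Using q = k * H * Nf / Nd
Nf / Nd = 6 / 6 = 1.0
q = 2.24e-05 * 2.9 * 1.0
q = 6.496e-05 m^3/s per m


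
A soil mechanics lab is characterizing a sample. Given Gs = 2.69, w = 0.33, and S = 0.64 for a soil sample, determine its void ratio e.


Result: 1.387

Derivation:
Using the relation e = Gs * w / S
e = 2.69 * 0.33 / 0.64
e = 1.387


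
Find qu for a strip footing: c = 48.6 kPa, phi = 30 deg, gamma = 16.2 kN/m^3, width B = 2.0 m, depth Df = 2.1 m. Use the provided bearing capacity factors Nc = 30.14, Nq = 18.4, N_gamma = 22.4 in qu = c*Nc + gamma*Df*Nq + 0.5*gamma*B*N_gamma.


Compute qu = c*Nc + gamma*Df*Nq + 0.5*gamma*B*N_gamma
Term 1: 48.6 * 30.14 = 1464.804
Term 2: 16.2 * 2.1 * 18.4 = 625.968
Term 3: 0.5 * 16.2 * 2.0 * 22.4 = 362.88
qu = 1464.804 + 625.968 + 362.88
qu = 2453.65 kPa


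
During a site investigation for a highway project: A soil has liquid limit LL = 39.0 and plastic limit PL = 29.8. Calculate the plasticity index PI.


Using PI = LL - PL
PI = 39.0 - 29.8
PI = 9.2


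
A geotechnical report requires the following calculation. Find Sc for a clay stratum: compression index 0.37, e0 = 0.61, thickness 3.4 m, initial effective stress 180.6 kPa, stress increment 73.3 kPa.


Result: 0.1156 m

Derivation:
Using Sc = Cc * H / (1 + e0) * log10((sigma0 + delta_sigma) / sigma0)
Stress ratio = (180.6 + 73.3) / 180.6 = 1.40587
log10(1.40587) = 0.147945
Cc * H / (1 + e0) = 0.37 * 3.4 / (1 + 0.61) = 0.781366
Sc = 0.781366 * 0.147945
Sc = 0.1156 m


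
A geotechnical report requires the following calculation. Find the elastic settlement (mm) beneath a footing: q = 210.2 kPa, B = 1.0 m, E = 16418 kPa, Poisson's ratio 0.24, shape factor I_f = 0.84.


Using Se = q * B * (1 - nu^2) * I_f / E
1 - nu^2 = 1 - 0.24^2 = 0.9424
Se = 210.2 * 1.0 * 0.9424 * 0.84 / 16418
Se = 0.010135 m
Convert to mm: Se = 0.010135 * 1000 = 10.135 mm


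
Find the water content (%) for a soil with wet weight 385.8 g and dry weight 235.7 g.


Using w = (m_wet - m_dry) / m_dry * 100
m_wet - m_dry = 385.8 - 235.7 = 150.1 g
w = 150.1 / 235.7 * 100
w = 63.68 %


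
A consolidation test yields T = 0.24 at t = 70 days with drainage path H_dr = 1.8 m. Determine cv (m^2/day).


Result: 0.01111 m^2/day

Derivation:
Using cv = T * H_dr^2 / t
H_dr^2 = 1.8^2 = 3.24
cv = 0.24 * 3.24 / 70
cv = 0.01111 m^2/day


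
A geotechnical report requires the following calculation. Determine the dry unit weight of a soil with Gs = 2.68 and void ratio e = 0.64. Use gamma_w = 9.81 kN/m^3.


Result: 16.031 kN/m^3

Derivation:
Using gamma_d = Gs * gamma_w / (1 + e)
gamma_d = 2.68 * 9.81 / (1 + 0.64)
gamma_d = 2.68 * 9.81 / 1.64
gamma_d = 16.031 kN/m^3


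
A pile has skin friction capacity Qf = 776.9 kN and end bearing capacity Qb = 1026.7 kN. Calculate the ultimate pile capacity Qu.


Using Qu = Qf + Qb
Qu = 776.9 + 1026.7
Qu = 1803.6 kN


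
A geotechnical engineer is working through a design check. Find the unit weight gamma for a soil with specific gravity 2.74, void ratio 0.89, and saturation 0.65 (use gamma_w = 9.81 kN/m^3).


Using gamma = gamma_w * (Gs + S*e) / (1 + e)
Numerator: Gs + S*e = 2.74 + 0.65*0.89 = 3.3185
Denominator: 1 + e = 1 + 0.89 = 1.89
gamma = 9.81 * 3.3185 / 1.89
gamma = 17.225 kN/m^3


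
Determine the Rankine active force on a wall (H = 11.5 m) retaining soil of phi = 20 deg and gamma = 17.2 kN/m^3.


Compute active earth pressure coefficient:
Ka = tan^2(45 - phi/2) = tan^2(35.0) = 0.490291
Compute active force:
Pa = 0.5 * Ka * gamma * H^2
Pa = 0.5 * 0.490291 * 17.2 * 11.5^2
Pa = 557.63 kN/m


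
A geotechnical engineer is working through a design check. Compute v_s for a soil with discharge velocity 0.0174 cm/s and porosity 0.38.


Using v_s = v_d / n
v_s = 0.0174 / 0.38
v_s = 0.04579 cm/s


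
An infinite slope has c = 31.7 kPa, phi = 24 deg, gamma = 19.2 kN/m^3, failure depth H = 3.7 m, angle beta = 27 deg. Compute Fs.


Using Fs = c / (gamma*H*sin(beta)*cos(beta)) + tan(phi)/tan(beta)
Cohesion contribution = 31.7 / (19.2*3.7*sin(27)*cos(27))
Cohesion contribution = 1.10313
Friction contribution = tan(24)/tan(27) = 0.87381
Fs = 1.10313 + 0.87381
Fs = 1.977


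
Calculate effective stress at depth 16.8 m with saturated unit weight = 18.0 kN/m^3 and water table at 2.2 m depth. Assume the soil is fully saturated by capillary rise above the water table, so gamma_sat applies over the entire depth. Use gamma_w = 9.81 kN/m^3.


Result: 159.17 kPa

Derivation:
Total stress = gamma_sat * depth
sigma = 18.0 * 16.8 = 302.4 kPa
Pore water pressure u = gamma_w * (depth - d_wt)
u = 9.81 * (16.8 - 2.2) = 143.226 kPa
Effective stress = sigma - u
sigma' = 302.4 - 143.226 = 159.17 kPa


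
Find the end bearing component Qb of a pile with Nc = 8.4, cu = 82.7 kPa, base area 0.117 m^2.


Using Qb = Nc * cu * Ab
Qb = 8.4 * 82.7 * 0.117
Qb = 81.28 kN


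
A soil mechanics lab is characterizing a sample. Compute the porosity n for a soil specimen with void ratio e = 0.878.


Using the relation n = e / (1 + e)
n = 0.878 / (1 + 0.878)
n = 0.878 / 1.878
n = 0.4675


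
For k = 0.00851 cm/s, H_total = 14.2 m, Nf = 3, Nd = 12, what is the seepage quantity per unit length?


Convert k to m/s for unit consistency with H:
k = 0.00851 cm/s = 0.00851 / 100 m/s = 8.51e-05 m/s
Using q = k * H * Nf / Nd
Nf / Nd = 3 / 12 = 0.25
q = 8.51e-05 * 14.2 * 0.25
q = 0.0003021 m^3/s per m


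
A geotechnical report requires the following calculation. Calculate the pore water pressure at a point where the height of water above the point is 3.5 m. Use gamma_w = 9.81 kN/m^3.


Result: 34.34 kPa

Derivation:
Using u = gamma_w * h_w
u = 9.81 * 3.5
u = 34.34 kPa


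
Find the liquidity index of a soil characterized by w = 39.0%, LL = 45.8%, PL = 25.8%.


First compute the plasticity index:
PI = LL - PL = 45.8 - 25.8 = 20.0
Then compute the liquidity index:
LI = (w - PL) / PI
LI = (39.0 - 25.8) / 20.0
LI = 0.66


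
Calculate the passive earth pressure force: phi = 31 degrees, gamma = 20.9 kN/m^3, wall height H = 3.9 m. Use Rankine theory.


Compute passive earth pressure coefficient:
Kp = tan^2(45 + phi/2) = tan^2(60.5) = 3.124035
Compute passive force:
Pp = 0.5 * Kp * gamma * H^2
Pp = 0.5 * 3.124035 * 20.9 * 3.9^2
Pp = 496.55 kN/m


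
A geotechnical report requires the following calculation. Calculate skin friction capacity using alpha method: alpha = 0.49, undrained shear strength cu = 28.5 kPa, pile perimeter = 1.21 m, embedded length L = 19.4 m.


Using Qs = alpha * cu * perimeter * L
Qs = 0.49 * 28.5 * 1.21 * 19.4
Qs = 327.81 kN


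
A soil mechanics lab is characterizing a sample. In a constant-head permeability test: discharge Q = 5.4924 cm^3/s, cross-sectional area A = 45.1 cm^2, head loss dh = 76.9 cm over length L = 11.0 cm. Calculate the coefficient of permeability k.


Compute hydraulic gradient:
i = dh / L = 76.9 / 11.0 = 6.99091
Then apply Darcy's law:
k = Q / (A * i)
k = 5.4924 / (45.1 * 6.99091)
k = 5.4924 / 315.29
k = 0.01742 cm/s


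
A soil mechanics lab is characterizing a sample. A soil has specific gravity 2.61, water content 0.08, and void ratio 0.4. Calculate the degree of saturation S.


Using S = Gs * w / e
S = 2.61 * 0.08 / 0.4
S = 0.522


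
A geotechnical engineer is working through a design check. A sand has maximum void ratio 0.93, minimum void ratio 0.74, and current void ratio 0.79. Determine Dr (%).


Using Dr = (e_max - e) / (e_max - e_min) * 100
e_max - e = 0.93 - 0.79 = 0.14
e_max - e_min = 0.93 - 0.74 = 0.19
Dr = 0.14 / 0.19 * 100
Dr = 73.68 %


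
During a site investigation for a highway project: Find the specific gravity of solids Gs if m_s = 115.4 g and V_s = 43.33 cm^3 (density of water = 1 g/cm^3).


Result: 2.663

Derivation:
Using Gs = m_s / (V_s * rho_w)
Since rho_w = 1 g/cm^3:
Gs = 115.4 / 43.33
Gs = 2.663


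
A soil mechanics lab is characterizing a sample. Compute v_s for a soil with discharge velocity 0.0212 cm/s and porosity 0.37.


Using v_s = v_d / n
v_s = 0.0212 / 0.37
v_s = 0.0573 cm/s


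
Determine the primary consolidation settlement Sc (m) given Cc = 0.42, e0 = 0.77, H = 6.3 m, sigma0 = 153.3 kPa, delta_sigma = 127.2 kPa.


Using Sc = Cc * H / (1 + e0) * log10((sigma0 + delta_sigma) / sigma0)
Stress ratio = (153.3 + 127.2) / 153.3 = 1.82975
log10(1.82975) = 0.262391
Cc * H / (1 + e0) = 0.42 * 6.3 / (1 + 0.77) = 1.49492
Sc = 1.49492 * 0.262391
Sc = 0.3923 m


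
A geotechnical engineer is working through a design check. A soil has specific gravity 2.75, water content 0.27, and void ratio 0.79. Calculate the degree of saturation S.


Using S = Gs * w / e
S = 2.75 * 0.27 / 0.79
S = 0.9399


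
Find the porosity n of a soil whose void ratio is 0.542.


Using the relation n = e / (1 + e)
n = 0.542 / (1 + 0.542)
n = 0.542 / 1.542
n = 0.3515


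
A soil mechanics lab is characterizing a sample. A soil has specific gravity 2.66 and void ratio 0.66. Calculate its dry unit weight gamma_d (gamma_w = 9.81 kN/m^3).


Using gamma_d = Gs * gamma_w / (1 + e)
gamma_d = 2.66 * 9.81 / (1 + 0.66)
gamma_d = 2.66 * 9.81 / 1.66
gamma_d = 15.72 kN/m^3


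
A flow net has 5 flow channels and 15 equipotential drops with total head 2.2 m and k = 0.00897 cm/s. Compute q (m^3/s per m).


Convert k to m/s for unit consistency with H:
k = 0.00897 cm/s = 0.00897 / 100 m/s = 8.97e-05 m/s
Using q = k * H * Nf / Nd
Nf / Nd = 5 / 15 = 0.3333
q = 8.97e-05 * 2.2 * 0.3333
q = 6.578e-05 m^3/s per m


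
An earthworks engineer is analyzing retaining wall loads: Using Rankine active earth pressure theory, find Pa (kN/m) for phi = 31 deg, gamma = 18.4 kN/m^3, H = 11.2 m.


Result: 369.41 kN/m

Derivation:
Compute active earth pressure coefficient:
Ka = tan^2(45 - phi/2) = tan^2(29.5) = 0.320099
Compute active force:
Pa = 0.5 * Ka * gamma * H^2
Pa = 0.5 * 0.320099 * 18.4 * 11.2^2
Pa = 369.41 kN/m


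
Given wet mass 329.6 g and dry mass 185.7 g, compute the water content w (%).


Using w = (m_wet - m_dry) / m_dry * 100
m_wet - m_dry = 329.6 - 185.7 = 143.9 g
w = 143.9 / 185.7 * 100
w = 77.49 %


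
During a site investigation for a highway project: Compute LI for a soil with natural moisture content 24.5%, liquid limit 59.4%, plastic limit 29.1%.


Result: -0.152

Derivation:
First compute the plasticity index:
PI = LL - PL = 59.4 - 29.1 = 30.3
Then compute the liquidity index:
LI = (w - PL) / PI
LI = (24.5 - 29.1) / 30.3
LI = -0.152


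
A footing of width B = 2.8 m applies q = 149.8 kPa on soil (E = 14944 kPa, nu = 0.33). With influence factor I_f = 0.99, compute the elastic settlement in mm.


Result: 24.761 mm

Derivation:
Using Se = q * B * (1 - nu^2) * I_f / E
1 - nu^2 = 1 - 0.33^2 = 0.8911
Se = 149.8 * 2.8 * 0.8911 * 0.99 / 14944
Se = 0.024761 m
Convert to mm: Se = 0.024761 * 1000 = 24.761 mm


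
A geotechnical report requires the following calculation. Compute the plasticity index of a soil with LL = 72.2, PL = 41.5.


Using PI = LL - PL
PI = 72.2 - 41.5
PI = 30.7


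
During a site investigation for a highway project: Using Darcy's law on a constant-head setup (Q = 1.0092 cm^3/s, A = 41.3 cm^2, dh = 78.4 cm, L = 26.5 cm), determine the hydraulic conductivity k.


Result: 0.00826 cm/s

Derivation:
Compute hydraulic gradient:
i = dh / L = 78.4 / 26.5 = 2.95849
Then apply Darcy's law:
k = Q / (A * i)
k = 1.0092 / (41.3 * 2.95849)
k = 1.0092 / 122.186
k = 0.00826 cm/s


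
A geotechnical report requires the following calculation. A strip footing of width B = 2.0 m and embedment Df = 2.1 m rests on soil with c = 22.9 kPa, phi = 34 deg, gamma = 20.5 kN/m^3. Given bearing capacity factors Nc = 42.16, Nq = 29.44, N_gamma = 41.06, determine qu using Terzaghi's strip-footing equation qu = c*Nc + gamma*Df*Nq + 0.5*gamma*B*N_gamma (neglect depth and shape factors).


Result: 3074.59 kPa

Derivation:
Compute qu = c*Nc + gamma*Df*Nq + 0.5*gamma*B*N_gamma
Term 1: 22.9 * 42.16 = 965.464
Term 2: 20.5 * 2.1 * 29.44 = 1267.392
Term 3: 0.5 * 20.5 * 2.0 * 41.06 = 841.73
qu = 965.464 + 1267.392 + 841.73
qu = 3074.59 kPa


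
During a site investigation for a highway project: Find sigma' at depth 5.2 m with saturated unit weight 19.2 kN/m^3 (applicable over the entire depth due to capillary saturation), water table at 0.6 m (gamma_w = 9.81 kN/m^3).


Total stress = gamma_sat * depth
sigma = 19.2 * 5.2 = 99.84 kPa
Pore water pressure u = gamma_w * (depth - d_wt)
u = 9.81 * (5.2 - 0.6) = 45.126 kPa
Effective stress = sigma - u
sigma' = 99.84 - 45.126 = 54.71 kPa


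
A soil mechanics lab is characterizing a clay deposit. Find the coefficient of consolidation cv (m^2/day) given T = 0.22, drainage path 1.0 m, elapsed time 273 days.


Result: 0.00081 m^2/day

Derivation:
Using cv = T * H_dr^2 / t
H_dr^2 = 1.0^2 = 1.0
cv = 0.22 * 1.0 / 273
cv = 0.00081 m^2/day


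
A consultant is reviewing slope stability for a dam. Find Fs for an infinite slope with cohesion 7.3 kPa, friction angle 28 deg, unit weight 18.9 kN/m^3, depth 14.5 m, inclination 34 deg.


Using Fs = c / (gamma*H*sin(beta)*cos(beta)) + tan(phi)/tan(beta)
Cohesion contribution = 7.3 / (18.9*14.5*sin(34)*cos(34))
Cohesion contribution = 0.0574589
Friction contribution = tan(28)/tan(34) = 0.788292
Fs = 0.0574589 + 0.788292
Fs = 0.846


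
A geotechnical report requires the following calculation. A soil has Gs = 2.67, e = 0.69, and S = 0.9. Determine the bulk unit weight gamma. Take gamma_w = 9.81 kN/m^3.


Result: 19.103 kN/m^3

Derivation:
Using gamma = gamma_w * (Gs + S*e) / (1 + e)
Numerator: Gs + S*e = 2.67 + 0.9*0.69 = 3.291
Denominator: 1 + e = 1 + 0.69 = 1.69
gamma = 9.81 * 3.291 / 1.69
gamma = 19.103 kN/m^3


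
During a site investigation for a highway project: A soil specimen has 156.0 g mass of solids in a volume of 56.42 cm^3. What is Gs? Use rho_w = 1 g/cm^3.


Result: 2.765

Derivation:
Using Gs = m_s / (V_s * rho_w)
Since rho_w = 1 g/cm^3:
Gs = 156.0 / 56.42
Gs = 2.765


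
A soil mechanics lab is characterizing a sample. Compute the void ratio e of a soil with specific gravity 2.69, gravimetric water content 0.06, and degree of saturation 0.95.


Using the relation e = Gs * w / S
e = 2.69 * 0.06 / 0.95
e = 0.1699


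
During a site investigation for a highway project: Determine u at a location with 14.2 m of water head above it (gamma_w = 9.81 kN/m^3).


Using u = gamma_w * h_w
u = 9.81 * 14.2
u = 139.3 kPa


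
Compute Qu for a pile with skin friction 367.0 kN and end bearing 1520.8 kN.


Result: 1887.8 kN

Derivation:
Using Qu = Qf + Qb
Qu = 367.0 + 1520.8
Qu = 1887.8 kN


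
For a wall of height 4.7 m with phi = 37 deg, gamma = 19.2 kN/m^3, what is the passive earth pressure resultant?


Compute passive earth pressure coefficient:
Kp = tan^2(45 + phi/2) = tan^2(63.5) = 4.022791
Compute passive force:
Pp = 0.5 * Kp * gamma * H^2
Pp = 0.5 * 4.022791 * 19.2 * 4.7^2
Pp = 853.09 kN/m


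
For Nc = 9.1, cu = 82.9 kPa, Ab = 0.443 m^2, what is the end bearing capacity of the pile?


Result: 334.19 kN

Derivation:
Using Qb = Nc * cu * Ab
Qb = 9.1 * 82.9 * 0.443
Qb = 334.19 kN


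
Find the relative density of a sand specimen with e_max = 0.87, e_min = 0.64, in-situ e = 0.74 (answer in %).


Result: 56.52 %

Derivation:
Using Dr = (e_max - e) / (e_max - e_min) * 100
e_max - e = 0.87 - 0.74 = 0.13
e_max - e_min = 0.87 - 0.64 = 0.23
Dr = 0.13 / 0.23 * 100
Dr = 56.52 %


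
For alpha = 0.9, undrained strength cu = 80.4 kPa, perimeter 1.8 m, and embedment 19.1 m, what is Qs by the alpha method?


Using Qs = alpha * cu * perimeter * L
Qs = 0.9 * 80.4 * 1.8 * 19.1
Qs = 2487.74 kN


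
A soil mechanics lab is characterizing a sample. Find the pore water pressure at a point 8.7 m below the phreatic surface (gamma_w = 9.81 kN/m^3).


Using u = gamma_w * h_w
u = 9.81 * 8.7
u = 85.35 kPa


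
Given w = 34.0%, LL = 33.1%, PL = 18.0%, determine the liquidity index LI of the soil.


First compute the plasticity index:
PI = LL - PL = 33.1 - 18.0 = 15.1
Then compute the liquidity index:
LI = (w - PL) / PI
LI = (34.0 - 18.0) / 15.1
LI = 1.06


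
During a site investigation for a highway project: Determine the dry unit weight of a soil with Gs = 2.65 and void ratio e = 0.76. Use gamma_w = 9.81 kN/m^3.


Using gamma_d = Gs * gamma_w / (1 + e)
gamma_d = 2.65 * 9.81 / (1 + 0.76)
gamma_d = 2.65 * 9.81 / 1.76
gamma_d = 14.771 kN/m^3


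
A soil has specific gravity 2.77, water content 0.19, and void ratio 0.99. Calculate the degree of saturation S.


Using S = Gs * w / e
S = 2.77 * 0.19 / 0.99
S = 0.5316


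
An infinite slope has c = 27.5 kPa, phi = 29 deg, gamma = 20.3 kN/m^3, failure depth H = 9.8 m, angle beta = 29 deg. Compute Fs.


Using Fs = c / (gamma*H*sin(beta)*cos(beta)) + tan(phi)/tan(beta)
Cohesion contribution = 27.5 / (20.3*9.8*sin(29)*cos(29))
Cohesion contribution = 0.326002
Friction contribution = tan(29)/tan(29) = 1
Fs = 0.326002 + 1
Fs = 1.326


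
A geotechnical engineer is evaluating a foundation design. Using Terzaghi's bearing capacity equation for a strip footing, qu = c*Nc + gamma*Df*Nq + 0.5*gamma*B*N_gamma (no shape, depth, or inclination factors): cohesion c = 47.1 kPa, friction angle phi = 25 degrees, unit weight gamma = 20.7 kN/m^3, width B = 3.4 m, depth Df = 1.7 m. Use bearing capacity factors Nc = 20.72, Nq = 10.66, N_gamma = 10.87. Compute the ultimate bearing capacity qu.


Result: 1733.55 kPa

Derivation:
Compute qu = c*Nc + gamma*Df*Nq + 0.5*gamma*B*N_gamma
Term 1: 47.1 * 20.72 = 975.912
Term 2: 20.7 * 1.7 * 10.66 = 375.1254
Term 3: 0.5 * 20.7 * 3.4 * 10.87 = 382.5153
qu = 975.912 + 375.1254 + 382.5153
qu = 1733.55 kPa


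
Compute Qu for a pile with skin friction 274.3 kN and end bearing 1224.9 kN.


Using Qu = Qf + Qb
Qu = 274.3 + 1224.9
Qu = 1499.2 kN


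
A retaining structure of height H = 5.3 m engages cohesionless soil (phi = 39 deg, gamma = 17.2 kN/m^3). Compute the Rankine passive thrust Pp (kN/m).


Compute passive earth pressure coefficient:
Kp = tan^2(45 + phi/2) = tan^2(64.5) = 4.395495
Compute passive force:
Pp = 0.5 * Kp * gamma * H^2
Pp = 0.5 * 4.395495 * 17.2 * 5.3^2
Pp = 1061.84 kN/m


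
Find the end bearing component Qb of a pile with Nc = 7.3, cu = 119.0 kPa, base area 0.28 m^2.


Using Qb = Nc * cu * Ab
Qb = 7.3 * 119.0 * 0.28
Qb = 243.24 kN


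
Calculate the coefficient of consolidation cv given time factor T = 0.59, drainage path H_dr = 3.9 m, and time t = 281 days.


Result: 0.03194 m^2/day

Derivation:
Using cv = T * H_dr^2 / t
H_dr^2 = 3.9^2 = 15.21
cv = 0.59 * 15.21 / 281
cv = 0.03194 m^2/day


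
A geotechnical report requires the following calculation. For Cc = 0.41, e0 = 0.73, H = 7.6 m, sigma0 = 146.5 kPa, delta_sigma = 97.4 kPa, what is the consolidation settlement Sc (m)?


Using Sc = Cc * H / (1 + e0) * log10((sigma0 + delta_sigma) / sigma0)
Stress ratio = (146.5 + 97.4) / 146.5 = 1.66485
log10(1.66485) = 0.221374
Cc * H / (1 + e0) = 0.41 * 7.6 / (1 + 0.73) = 1.80116
Sc = 1.80116 * 0.221374
Sc = 0.3987 m


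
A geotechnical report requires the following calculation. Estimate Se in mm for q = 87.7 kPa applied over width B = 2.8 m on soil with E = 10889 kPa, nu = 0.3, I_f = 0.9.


Result: 18.469 mm

Derivation:
Using Se = q * B * (1 - nu^2) * I_f / E
1 - nu^2 = 1 - 0.3^2 = 0.91
Se = 87.7 * 2.8 * 0.91 * 0.9 / 10889
Se = 0.018469 m
Convert to mm: Se = 0.018469 * 1000 = 18.469 mm


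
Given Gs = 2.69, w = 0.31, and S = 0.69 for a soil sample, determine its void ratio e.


Result: 1.2086

Derivation:
Using the relation e = Gs * w / S
e = 2.69 * 0.31 / 0.69
e = 1.2086


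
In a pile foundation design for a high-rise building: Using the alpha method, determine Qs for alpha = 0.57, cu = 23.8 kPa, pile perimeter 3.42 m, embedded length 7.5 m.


Using Qs = alpha * cu * perimeter * L
Qs = 0.57 * 23.8 * 3.42 * 7.5
Qs = 347.97 kN


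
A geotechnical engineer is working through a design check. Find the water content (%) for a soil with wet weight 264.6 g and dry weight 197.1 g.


Using w = (m_wet - m_dry) / m_dry * 100
m_wet - m_dry = 264.6 - 197.1 = 67.5 g
w = 67.5 / 197.1 * 100
w = 34.25 %


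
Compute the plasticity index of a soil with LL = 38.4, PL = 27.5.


Using PI = LL - PL
PI = 38.4 - 27.5
PI = 10.9


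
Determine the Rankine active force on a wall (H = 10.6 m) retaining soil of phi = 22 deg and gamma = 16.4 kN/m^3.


Result: 419.18 kN/m

Derivation:
Compute active earth pressure coefficient:
Ka = tan^2(45 - phi/2) = tan^2(34.0) = 0.454962
Compute active force:
Pa = 0.5 * Ka * gamma * H^2
Pa = 0.5 * 0.454962 * 16.4 * 10.6^2
Pa = 419.18 kN/m


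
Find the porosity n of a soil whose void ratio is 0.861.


Result: 0.4627

Derivation:
Using the relation n = e / (1 + e)
n = 0.861 / (1 + 0.861)
n = 0.861 / 1.861
n = 0.4627


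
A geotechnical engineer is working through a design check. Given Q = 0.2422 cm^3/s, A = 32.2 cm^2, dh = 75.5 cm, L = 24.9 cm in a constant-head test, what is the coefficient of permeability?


Compute hydraulic gradient:
i = dh / L = 75.5 / 24.9 = 3.03213
Then apply Darcy's law:
k = Q / (A * i)
k = 0.2422 / (32.2 * 3.03213)
k = 0.2422 / 97.6345
k = 0.002481 cm/s


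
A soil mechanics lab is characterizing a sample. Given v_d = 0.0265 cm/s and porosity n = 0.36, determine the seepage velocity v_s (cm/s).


Result: 0.07361 cm/s

Derivation:
Using v_s = v_d / n
v_s = 0.0265 / 0.36
v_s = 0.07361 cm/s


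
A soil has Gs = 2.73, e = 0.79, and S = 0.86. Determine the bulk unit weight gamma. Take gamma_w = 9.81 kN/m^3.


Using gamma = gamma_w * (Gs + S*e) / (1 + e)
Numerator: Gs + S*e = 2.73 + 0.86*0.79 = 3.4094
Denominator: 1 + e = 1 + 0.79 = 1.79
gamma = 9.81 * 3.4094 / 1.79
gamma = 18.685 kN/m^3


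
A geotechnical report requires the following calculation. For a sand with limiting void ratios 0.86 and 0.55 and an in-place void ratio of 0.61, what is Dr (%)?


Using Dr = (e_max - e) / (e_max - e_min) * 100
e_max - e = 0.86 - 0.61 = 0.25
e_max - e_min = 0.86 - 0.55 = 0.31
Dr = 0.25 / 0.31 * 100
Dr = 80.65 %


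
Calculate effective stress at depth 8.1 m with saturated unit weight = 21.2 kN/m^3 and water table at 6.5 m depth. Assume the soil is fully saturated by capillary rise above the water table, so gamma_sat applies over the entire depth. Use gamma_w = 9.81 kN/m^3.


Result: 156.02 kPa

Derivation:
Total stress = gamma_sat * depth
sigma = 21.2 * 8.1 = 171.72 kPa
Pore water pressure u = gamma_w * (depth - d_wt)
u = 9.81 * (8.1 - 6.5) = 15.696 kPa
Effective stress = sigma - u
sigma' = 171.72 - 15.696 = 156.02 kPa


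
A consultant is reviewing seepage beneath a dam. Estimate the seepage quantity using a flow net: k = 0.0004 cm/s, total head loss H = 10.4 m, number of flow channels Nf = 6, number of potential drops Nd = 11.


Convert k to m/s for unit consistency with H:
k = 0.0004 cm/s = 0.0004 / 100 m/s = 4e-06 m/s
Using q = k * H * Nf / Nd
Nf / Nd = 6 / 11 = 0.5455
q = 4e-06 * 10.4 * 0.5455
q = 2.269e-05 m^3/s per m


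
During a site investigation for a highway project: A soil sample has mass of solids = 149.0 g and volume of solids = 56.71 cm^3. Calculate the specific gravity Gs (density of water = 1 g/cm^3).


Using Gs = m_s / (V_s * rho_w)
Since rho_w = 1 g/cm^3:
Gs = 149.0 / 56.71
Gs = 2.627


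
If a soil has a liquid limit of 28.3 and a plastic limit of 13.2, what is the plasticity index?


Using PI = LL - PL
PI = 28.3 - 13.2
PI = 15.1


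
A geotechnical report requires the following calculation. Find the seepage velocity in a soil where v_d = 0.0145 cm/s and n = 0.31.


Using v_s = v_d / n
v_s = 0.0145 / 0.31
v_s = 0.04677 cm/s


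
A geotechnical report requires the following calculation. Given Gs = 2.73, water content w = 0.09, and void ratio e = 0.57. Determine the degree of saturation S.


Result: 0.4311

Derivation:
Using S = Gs * w / e
S = 2.73 * 0.09 / 0.57
S = 0.4311


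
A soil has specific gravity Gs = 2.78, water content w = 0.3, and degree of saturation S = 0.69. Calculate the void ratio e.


Result: 1.2087

Derivation:
Using the relation e = Gs * w / S
e = 2.78 * 0.3 / 0.69
e = 1.2087


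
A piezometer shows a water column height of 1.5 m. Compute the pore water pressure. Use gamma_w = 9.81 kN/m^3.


Result: 14.71 kPa

Derivation:
Using u = gamma_w * h_w
u = 9.81 * 1.5
u = 14.71 kPa


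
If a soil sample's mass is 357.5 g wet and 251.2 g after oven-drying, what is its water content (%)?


Result: 42.32 %

Derivation:
Using w = (m_wet - m_dry) / m_dry * 100
m_wet - m_dry = 357.5 - 251.2 = 106.3 g
w = 106.3 / 251.2 * 100
w = 42.32 %


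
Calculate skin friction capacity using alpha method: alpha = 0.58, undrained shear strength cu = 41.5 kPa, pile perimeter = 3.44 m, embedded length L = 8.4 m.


Using Qs = alpha * cu * perimeter * L
Qs = 0.58 * 41.5 * 3.44 * 8.4
Qs = 695.53 kN


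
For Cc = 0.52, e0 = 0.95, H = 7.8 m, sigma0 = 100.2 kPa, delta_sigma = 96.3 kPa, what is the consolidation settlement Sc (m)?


Result: 0.6084 m

Derivation:
Using Sc = Cc * H / (1 + e0) * log10((sigma0 + delta_sigma) / sigma0)
Stress ratio = (100.2 + 96.3) / 100.2 = 1.96108
log10(1.96108) = 0.292495
Cc * H / (1 + e0) = 0.52 * 7.8 / (1 + 0.95) = 2.08
Sc = 2.08 * 0.292495
Sc = 0.6084 m


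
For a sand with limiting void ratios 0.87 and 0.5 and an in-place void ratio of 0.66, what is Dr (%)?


Using Dr = (e_max - e) / (e_max - e_min) * 100
e_max - e = 0.87 - 0.66 = 0.21
e_max - e_min = 0.87 - 0.5 = 0.37
Dr = 0.21 / 0.37 * 100
Dr = 56.76 %


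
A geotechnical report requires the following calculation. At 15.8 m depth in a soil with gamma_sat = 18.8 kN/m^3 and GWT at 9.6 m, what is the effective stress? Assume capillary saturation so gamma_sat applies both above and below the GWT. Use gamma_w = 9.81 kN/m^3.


Total stress = gamma_sat * depth
sigma = 18.8 * 15.8 = 297.04 kPa
Pore water pressure u = gamma_w * (depth - d_wt)
u = 9.81 * (15.8 - 9.6) = 60.822 kPa
Effective stress = sigma - u
sigma' = 297.04 - 60.822 = 236.22 kPa


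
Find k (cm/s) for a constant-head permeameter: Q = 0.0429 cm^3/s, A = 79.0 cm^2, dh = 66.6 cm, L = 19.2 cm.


Result: 0.000157 cm/s

Derivation:
Compute hydraulic gradient:
i = dh / L = 66.6 / 19.2 = 3.46875
Then apply Darcy's law:
k = Q / (A * i)
k = 0.0429 / (79.0 * 3.46875)
k = 0.0429 / 274.031
k = 0.000157 cm/s


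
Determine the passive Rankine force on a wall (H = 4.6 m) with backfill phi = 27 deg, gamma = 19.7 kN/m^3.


Compute passive earth pressure coefficient:
Kp = tan^2(45 + phi/2) = tan^2(58.5) = 2.66294
Compute passive force:
Pp = 0.5 * Kp * gamma * H^2
Pp = 0.5 * 2.66294 * 19.7 * 4.6^2
Pp = 555.03 kN/m


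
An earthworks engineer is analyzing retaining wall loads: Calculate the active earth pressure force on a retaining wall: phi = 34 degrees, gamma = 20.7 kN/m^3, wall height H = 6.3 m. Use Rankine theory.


Result: 116.14 kN/m

Derivation:
Compute active earth pressure coefficient:
Ka = tan^2(45 - phi/2) = tan^2(28.0) = 0.282715
Compute active force:
Pa = 0.5 * Ka * gamma * H^2
Pa = 0.5 * 0.282715 * 20.7 * 6.3^2
Pa = 116.14 kN/m


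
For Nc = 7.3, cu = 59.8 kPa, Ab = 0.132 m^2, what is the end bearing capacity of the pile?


Using Qb = Nc * cu * Ab
Qb = 7.3 * 59.8 * 0.132
Qb = 57.62 kN


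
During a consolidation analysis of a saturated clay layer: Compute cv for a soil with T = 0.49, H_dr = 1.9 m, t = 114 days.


Using cv = T * H_dr^2 / t
H_dr^2 = 1.9^2 = 3.61
cv = 0.49 * 3.61 / 114
cv = 0.01552 m^2/day


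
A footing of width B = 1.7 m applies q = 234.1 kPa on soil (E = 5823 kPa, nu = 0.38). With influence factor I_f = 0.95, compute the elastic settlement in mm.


Using Se = q * B * (1 - nu^2) * I_f / E
1 - nu^2 = 1 - 0.38^2 = 0.8556
Se = 234.1 * 1.7 * 0.8556 * 0.95 / 5823
Se = 0.055552 m
Convert to mm: Se = 0.055552 * 1000 = 55.552 mm


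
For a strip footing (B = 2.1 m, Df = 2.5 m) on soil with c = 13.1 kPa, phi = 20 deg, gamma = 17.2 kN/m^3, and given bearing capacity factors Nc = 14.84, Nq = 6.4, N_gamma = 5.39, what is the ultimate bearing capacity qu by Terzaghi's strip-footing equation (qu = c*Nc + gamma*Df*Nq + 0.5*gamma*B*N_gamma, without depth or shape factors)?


Compute qu = c*Nc + gamma*Df*Nq + 0.5*gamma*B*N_gamma
Term 1: 13.1 * 14.84 = 194.404
Term 2: 17.2 * 2.5 * 6.4 = 275.2
Term 3: 0.5 * 17.2 * 2.1 * 5.39 = 97.3434
qu = 194.404 + 275.2 + 97.3434
qu = 566.95 kPa


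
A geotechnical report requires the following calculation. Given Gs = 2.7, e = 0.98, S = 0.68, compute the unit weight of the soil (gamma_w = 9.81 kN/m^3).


Result: 16.679 kN/m^3

Derivation:
Using gamma = gamma_w * (Gs + S*e) / (1 + e)
Numerator: Gs + S*e = 2.7 + 0.68*0.98 = 3.3664
Denominator: 1 + e = 1 + 0.98 = 1.98
gamma = 9.81 * 3.3664 / 1.98
gamma = 16.679 kN/m^3
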